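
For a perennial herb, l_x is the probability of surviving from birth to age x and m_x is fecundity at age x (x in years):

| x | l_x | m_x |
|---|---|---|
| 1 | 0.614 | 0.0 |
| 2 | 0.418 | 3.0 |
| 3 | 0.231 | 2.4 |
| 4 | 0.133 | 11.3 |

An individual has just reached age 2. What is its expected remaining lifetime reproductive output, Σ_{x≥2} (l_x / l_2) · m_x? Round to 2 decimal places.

l_2 = 0.418. Conditional survival from age 2 to x is l_x / l_2.
  x=2: (0.418/0.418) × 3.0 = 3.0000
  x=3: (0.231/0.418) × 2.4 = 1.3263
  x=4: (0.133/0.418) × 11.3 = 3.5955
Sum = 3.0000 + 1.3263 + 3.5955 = 7.9218

7.92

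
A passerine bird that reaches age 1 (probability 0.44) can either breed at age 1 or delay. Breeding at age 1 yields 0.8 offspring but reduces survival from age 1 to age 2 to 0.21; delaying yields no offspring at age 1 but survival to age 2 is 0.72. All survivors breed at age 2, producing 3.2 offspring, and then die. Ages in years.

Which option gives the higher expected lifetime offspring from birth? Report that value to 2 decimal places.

1.01

breed at age 1: R₀ = 0.44 × (0.8 + 0.21 × 3.2) = 0.44 × 1.4720 = 0.6477
delay to age 2: R₀ = 0.44 × (0.72 × 3.2) = 0.44 × 2.3040 = 1.0138
Higher: delay to age 2 (1.0138).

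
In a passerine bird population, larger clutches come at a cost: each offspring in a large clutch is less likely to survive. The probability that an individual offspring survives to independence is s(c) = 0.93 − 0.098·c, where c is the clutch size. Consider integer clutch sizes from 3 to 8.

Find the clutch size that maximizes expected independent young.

Expected independent young = c × s(c):
  c=3: 3 × 0.636 = 1.908
  c=4: 4 × 0.538 = 2.152
  c=5: 5 × 0.440 = 2.200
  c=6: 6 × 0.342 = 2.052
  c=7: 7 × 0.244 = 1.708
  c=8: 8 × 0.146 = 1.168
Maximum at c = 5 (2.200 independent young).

5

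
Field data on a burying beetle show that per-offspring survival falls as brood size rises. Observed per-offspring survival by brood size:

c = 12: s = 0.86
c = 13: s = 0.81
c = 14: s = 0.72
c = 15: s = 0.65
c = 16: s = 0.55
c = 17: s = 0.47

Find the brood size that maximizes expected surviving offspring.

Expected surviving offspring = c × s(c):
  c=12: 12 × 0.86 = 10.320
  c=13: 13 × 0.81 = 10.530
  c=14: 14 × 0.72 = 10.080
  c=15: 15 × 0.65 = 9.750
  c=16: 16 × 0.55 = 8.800
  c=17: 17 × 0.47 = 7.990
Maximum at c = 13 (10.530 surviving offspring).

13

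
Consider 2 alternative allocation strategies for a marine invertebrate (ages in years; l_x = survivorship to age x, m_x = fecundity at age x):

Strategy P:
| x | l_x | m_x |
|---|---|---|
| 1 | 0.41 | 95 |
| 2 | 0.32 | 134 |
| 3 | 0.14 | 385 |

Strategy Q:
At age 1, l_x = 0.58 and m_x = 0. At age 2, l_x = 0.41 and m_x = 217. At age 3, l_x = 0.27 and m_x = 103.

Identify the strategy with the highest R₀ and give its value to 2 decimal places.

Strategy P: R₀ = 0.41×95 + 0.32×134 + 0.14×385 = 135.7300
Strategy Q: R₀ = 0.58×0 + 0.41×217 + 0.27×103 = 116.7800
Highest R₀: strategy P with 135.7300.

135.73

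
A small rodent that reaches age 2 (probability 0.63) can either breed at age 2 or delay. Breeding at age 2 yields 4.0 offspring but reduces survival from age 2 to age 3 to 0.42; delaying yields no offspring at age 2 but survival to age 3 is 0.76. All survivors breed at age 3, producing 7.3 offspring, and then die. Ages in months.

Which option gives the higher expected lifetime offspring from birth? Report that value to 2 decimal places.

breed at age 2: R₀ = 0.63 × (4.0 + 0.42 × 7.3) = 0.63 × 7.0660 = 4.4516
delay to age 3: R₀ = 0.63 × (0.76 × 7.3) = 0.63 × 5.5480 = 3.4952
Higher: breed at age 2 (4.4516).

4.45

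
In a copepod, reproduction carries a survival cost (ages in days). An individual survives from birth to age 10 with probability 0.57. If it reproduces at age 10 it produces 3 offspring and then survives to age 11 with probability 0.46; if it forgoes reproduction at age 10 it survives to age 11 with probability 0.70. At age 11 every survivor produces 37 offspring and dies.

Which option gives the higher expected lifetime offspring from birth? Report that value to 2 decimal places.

breed at age 10: R₀ = 0.57 × (3 + 0.46 × 37) = 0.57 × 20.0200 = 11.4114
delay to age 11: R₀ = 0.57 × (0.70 × 37) = 0.57 × 25.9000 = 14.7630
Higher: delay to age 11 (14.7630).

14.76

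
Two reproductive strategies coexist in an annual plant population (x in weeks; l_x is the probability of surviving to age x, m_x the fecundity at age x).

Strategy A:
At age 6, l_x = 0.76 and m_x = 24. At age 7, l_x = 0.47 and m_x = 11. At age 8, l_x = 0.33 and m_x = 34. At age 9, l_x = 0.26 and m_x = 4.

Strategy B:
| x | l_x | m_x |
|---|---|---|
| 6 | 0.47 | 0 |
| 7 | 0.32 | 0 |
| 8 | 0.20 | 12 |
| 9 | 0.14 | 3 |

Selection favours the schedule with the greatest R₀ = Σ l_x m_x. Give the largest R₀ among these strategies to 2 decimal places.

35.67

Strategy A: R₀ = 0.76×24 + 0.47×11 + 0.33×34 + 0.26×4 = 35.6700
Strategy B: R₀ = 0.47×0 + 0.32×0 + 0.20×12 + 0.14×3 = 2.8200
Highest R₀: strategy A with 35.6700.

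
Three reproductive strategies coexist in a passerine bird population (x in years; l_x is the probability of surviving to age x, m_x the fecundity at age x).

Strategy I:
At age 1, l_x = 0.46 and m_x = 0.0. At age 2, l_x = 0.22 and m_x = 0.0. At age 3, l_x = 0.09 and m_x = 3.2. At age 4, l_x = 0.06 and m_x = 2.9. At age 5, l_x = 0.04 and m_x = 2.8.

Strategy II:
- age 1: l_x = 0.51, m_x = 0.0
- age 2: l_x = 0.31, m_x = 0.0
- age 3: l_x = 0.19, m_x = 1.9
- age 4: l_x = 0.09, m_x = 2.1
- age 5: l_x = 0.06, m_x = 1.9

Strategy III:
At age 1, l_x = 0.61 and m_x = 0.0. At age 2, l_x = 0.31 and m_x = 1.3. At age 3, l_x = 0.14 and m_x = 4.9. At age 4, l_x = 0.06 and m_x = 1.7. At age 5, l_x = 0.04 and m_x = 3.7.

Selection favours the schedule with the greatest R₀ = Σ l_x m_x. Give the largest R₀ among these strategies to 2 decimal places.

Strategy I: R₀ = 0.46×0.0 + 0.22×0.0 + 0.09×3.2 + 0.06×2.9 + 0.04×2.8 = 0.5740
Strategy II: R₀ = 0.51×0.0 + 0.31×0.0 + 0.19×1.9 + 0.09×2.1 + 0.06×1.9 = 0.6640
Strategy III: R₀ = 0.61×0.0 + 0.31×1.3 + 0.14×4.9 + 0.06×1.7 + 0.04×3.7 = 1.3390
Highest R₀: strategy III with 1.3390.

1.34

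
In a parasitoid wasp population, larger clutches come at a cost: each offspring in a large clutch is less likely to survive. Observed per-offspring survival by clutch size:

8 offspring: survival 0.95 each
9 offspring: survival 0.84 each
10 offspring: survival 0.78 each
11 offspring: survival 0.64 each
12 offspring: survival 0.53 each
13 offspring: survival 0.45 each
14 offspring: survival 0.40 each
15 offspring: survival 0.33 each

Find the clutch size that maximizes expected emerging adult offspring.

Expected emerging adult offspring = c × s(c):
  c=8: 8 × 0.95 = 7.600
  c=9: 9 × 0.84 = 7.560
  c=10: 10 × 0.78 = 7.800
  c=11: 11 × 0.64 = 7.040
  c=12: 12 × 0.53 = 6.360
  c=13: 13 × 0.45 = 5.850
  c=14: 14 × 0.40 = 5.600
  c=15: 15 × 0.33 = 4.950
Maximum at c = 10 (7.800 emerging adult offspring).

10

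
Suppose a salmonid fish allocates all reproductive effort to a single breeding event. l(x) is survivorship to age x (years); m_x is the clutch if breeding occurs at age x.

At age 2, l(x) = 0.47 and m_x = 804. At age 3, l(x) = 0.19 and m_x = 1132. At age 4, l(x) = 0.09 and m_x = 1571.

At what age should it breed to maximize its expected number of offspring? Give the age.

2

Expected offspring if breeding at age x = l(x) × m_x:
  age 2: 0.47 × 804 = 377.880
  age 3: 0.19 × 1132 = 215.080
  age 4: 0.09 × 1571 = 141.390
Maximum at age 2 (377.880).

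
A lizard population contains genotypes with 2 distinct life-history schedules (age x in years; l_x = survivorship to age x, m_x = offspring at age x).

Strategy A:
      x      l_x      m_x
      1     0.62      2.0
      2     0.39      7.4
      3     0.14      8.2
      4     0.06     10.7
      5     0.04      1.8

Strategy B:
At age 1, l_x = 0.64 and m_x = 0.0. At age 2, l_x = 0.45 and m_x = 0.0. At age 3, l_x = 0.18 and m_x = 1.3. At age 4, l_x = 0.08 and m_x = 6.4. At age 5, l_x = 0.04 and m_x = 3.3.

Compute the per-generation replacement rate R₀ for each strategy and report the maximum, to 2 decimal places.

Strategy A: R₀ = 0.62×2.0 + 0.39×7.4 + 0.14×8.2 + 0.06×10.7 + 0.04×1.8 = 5.9880
Strategy B: R₀ = 0.64×0.0 + 0.45×0.0 + 0.18×1.3 + 0.08×6.4 + 0.04×3.3 = 0.8780
Highest R₀: strategy A with 5.9880.

5.99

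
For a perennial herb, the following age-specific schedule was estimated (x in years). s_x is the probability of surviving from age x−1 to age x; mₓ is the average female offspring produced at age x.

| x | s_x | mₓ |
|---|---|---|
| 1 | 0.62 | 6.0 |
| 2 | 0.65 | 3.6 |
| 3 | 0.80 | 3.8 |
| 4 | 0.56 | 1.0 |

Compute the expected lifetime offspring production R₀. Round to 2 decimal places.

6.58

Survivorship from birth: l_x = s_1·s_2·…·s_x.
  l_1 = 0.62000
  l_2 = 0.40300
  l_3 = 0.32240
  l_4 = 0.18054
R₀ = Σ l_x mₓ:
  age 1: 0.62000 × 6.0 = 3.7200
  age 2: 0.40300 × 3.6 = 1.4508
  age 3: 0.32240 × 3.8 = 1.2251
  age 4: 0.18054 × 1.0 = 0.1805
R₀ = 3.7200 + 1.4508 + 1.2251 + 0.1805 = 6.5765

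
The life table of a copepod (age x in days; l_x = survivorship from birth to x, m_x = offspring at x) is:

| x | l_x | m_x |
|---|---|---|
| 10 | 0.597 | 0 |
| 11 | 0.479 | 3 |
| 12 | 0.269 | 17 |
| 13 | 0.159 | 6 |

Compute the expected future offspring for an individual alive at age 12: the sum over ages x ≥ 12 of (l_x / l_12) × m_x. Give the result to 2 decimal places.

20.55

l_12 = 0.269. Conditional survival from age 12 to x is l_x / l_12.
  x=12: (0.269/0.269) × 17 = 17.0000
  x=13: (0.159/0.269) × 6 = 3.5465
Sum = 17.0000 + 3.5465 = 20.5465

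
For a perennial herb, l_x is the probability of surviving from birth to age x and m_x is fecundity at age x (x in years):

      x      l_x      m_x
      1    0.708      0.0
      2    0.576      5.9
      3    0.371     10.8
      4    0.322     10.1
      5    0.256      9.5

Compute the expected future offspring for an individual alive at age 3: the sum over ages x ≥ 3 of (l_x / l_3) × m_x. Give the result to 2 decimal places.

l_3 = 0.371. Conditional survival from age 3 to x is l_x / l_3.
  x=3: (0.371/0.371) × 10.8 = 10.8000
  x=4: (0.322/0.371) × 10.1 = 8.7660
  x=5: (0.256/0.371) × 9.5 = 6.5553
Sum = 10.8000 + 8.7660 + 6.5553 = 26.1213

26.12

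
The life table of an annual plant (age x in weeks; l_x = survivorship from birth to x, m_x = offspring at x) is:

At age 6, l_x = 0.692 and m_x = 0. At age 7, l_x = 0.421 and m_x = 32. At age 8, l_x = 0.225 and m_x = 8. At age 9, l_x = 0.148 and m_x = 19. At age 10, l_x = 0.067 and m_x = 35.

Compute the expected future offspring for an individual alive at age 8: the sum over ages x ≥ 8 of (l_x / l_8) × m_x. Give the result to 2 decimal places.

l_8 = 0.225. Conditional survival from age 8 to x is l_x / l_8.
  x=8: (0.225/0.225) × 8 = 8.0000
  x=9: (0.148/0.225) × 19 = 12.4978
  x=10: (0.067/0.225) × 35 = 10.4222
Sum = 8.0000 + 12.4978 + 10.4222 = 30.9200

30.92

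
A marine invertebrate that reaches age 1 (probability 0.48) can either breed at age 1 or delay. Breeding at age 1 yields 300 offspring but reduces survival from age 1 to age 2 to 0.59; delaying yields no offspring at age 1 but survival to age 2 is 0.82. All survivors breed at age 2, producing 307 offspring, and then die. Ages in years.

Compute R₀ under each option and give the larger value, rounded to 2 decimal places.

breed at age 1: R₀ = 0.48 × (300 + 0.59 × 307) = 0.48 × 481.1300 = 230.9424
delay to age 2: R₀ = 0.48 × (0.82 × 307) = 0.48 × 251.7400 = 120.8352
Higher: breed at age 1 (230.9424).

230.94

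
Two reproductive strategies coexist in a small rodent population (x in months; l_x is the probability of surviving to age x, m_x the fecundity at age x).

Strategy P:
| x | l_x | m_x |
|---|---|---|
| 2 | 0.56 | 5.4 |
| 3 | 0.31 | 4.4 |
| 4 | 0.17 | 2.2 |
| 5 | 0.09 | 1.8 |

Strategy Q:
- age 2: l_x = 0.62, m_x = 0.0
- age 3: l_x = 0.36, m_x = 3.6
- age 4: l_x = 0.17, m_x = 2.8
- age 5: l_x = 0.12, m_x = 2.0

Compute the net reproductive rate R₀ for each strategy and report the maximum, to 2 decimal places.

4.92

Strategy P: R₀ = 0.56×5.4 + 0.31×4.4 + 0.17×2.2 + 0.09×1.8 = 4.9240
Strategy Q: R₀ = 0.62×0.0 + 0.36×3.6 + 0.17×2.8 + 0.12×2.0 = 2.0120
Highest R₀: strategy P with 4.9240.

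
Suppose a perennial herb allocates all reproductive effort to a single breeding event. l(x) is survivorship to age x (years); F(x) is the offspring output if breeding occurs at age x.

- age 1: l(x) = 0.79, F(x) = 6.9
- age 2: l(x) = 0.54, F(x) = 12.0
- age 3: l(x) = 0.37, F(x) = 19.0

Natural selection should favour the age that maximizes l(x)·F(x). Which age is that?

Expected offspring if breeding at age x = l(x) × F(x):
  age 1: 0.79 × 6.9 = 5.451
  age 2: 0.54 × 12.0 = 6.480
  age 3: 0.37 × 19.0 = 7.030
Maximum at age 3 (7.030).

3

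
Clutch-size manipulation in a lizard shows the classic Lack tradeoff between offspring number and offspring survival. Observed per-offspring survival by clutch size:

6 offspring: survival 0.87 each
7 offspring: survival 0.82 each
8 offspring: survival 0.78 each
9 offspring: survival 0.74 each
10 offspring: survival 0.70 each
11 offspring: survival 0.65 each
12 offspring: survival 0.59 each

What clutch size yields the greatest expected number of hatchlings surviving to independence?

11

Expected hatchlings surviving to independence = c × s(c):
  c=6: 6 × 0.87 = 5.220
  c=7: 7 × 0.82 = 5.740
  c=8: 8 × 0.78 = 6.240
  c=9: 9 × 0.74 = 6.660
  c=10: 10 × 0.70 = 7.000
  c=11: 11 × 0.65 = 7.150
  c=12: 12 × 0.59 = 7.080
Maximum at c = 11 (7.150 hatchlings surviving to independence).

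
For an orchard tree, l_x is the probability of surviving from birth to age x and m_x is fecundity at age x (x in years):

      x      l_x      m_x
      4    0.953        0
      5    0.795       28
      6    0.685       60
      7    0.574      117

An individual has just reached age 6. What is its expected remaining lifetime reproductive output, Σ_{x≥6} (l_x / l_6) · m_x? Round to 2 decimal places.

158.04

l_6 = 0.685. Conditional survival from age 6 to x is l_x / l_6.
  x=6: (0.685/0.685) × 60 = 60.0000
  x=7: (0.574/0.685) × 117 = 98.0409
Sum = 60.0000 + 98.0409 = 158.0409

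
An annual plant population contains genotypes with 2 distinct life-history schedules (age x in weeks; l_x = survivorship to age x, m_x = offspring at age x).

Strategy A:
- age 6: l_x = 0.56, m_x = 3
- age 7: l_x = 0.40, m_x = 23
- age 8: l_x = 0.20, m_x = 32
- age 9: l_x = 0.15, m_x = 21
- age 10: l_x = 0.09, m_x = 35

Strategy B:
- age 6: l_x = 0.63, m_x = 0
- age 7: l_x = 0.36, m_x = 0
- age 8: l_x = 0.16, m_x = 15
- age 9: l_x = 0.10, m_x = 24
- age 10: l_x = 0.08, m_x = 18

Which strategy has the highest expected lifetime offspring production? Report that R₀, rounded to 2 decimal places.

23.58

Strategy A: R₀ = 0.56×3 + 0.40×23 + 0.20×32 + 0.15×21 + 0.09×35 = 23.5800
Strategy B: R₀ = 0.63×0 + 0.36×0 + 0.16×15 + 0.10×24 + 0.08×18 = 6.2400
Highest R₀: strategy A with 23.5800.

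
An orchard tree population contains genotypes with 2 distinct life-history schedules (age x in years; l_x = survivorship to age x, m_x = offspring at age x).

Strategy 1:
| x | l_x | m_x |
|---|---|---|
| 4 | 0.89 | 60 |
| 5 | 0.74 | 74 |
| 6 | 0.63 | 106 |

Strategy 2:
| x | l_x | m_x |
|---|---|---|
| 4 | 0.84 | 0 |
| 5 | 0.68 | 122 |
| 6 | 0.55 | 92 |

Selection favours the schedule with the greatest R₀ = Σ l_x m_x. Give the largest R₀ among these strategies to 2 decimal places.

Strategy 1: R₀ = 0.89×60 + 0.74×74 + 0.63×106 = 174.9400
Strategy 2: R₀ = 0.84×0 + 0.68×122 + 0.55×92 = 133.5600
Highest R₀: strategy 1 with 174.9400.

174.94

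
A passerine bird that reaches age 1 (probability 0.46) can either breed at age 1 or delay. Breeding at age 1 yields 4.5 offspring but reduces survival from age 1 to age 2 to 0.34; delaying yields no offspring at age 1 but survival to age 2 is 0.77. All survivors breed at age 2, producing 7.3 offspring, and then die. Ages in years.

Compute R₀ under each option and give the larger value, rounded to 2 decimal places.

breed at age 1: R₀ = 0.46 × (4.5 + 0.34 × 7.3) = 0.46 × 6.9820 = 3.2117
delay to age 2: R₀ = 0.46 × (0.77 × 7.3) = 0.46 × 5.6210 = 2.5857
Higher: breed at age 1 (3.2117).

3.21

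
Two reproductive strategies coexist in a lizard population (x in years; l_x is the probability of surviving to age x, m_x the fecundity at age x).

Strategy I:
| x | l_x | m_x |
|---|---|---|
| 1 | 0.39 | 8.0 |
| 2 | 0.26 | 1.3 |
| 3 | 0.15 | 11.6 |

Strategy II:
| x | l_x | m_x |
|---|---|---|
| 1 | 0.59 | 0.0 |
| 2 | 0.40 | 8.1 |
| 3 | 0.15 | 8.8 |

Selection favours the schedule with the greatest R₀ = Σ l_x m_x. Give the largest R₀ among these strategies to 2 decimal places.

5.20

Strategy I: R₀ = 0.39×8.0 + 0.26×1.3 + 0.15×11.6 = 5.1980
Strategy II: R₀ = 0.59×0.0 + 0.40×8.1 + 0.15×8.8 = 4.5600
Highest R₀: strategy I with 5.1980.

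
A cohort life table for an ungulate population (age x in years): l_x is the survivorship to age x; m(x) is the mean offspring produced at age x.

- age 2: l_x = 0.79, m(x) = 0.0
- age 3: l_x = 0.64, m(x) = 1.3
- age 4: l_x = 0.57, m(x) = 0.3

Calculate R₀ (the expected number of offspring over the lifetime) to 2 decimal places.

R₀ = Σ l_x m(x):
  age 2: 0.79 × 0.0 = 0.0000
  age 3: 0.64 × 1.3 = 0.8320
  age 4: 0.57 × 0.3 = 0.1710
R₀ = 0.0000 + 0.8320 + 0.1710 = 1.0030

1.00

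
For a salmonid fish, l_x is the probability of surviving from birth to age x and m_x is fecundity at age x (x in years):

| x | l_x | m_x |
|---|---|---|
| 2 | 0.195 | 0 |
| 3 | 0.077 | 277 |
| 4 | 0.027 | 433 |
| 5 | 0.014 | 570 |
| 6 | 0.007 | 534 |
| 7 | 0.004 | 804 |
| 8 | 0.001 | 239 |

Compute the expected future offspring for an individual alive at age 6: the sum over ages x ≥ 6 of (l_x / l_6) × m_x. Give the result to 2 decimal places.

1027.57

l_6 = 0.007. Conditional survival from age 6 to x is l_x / l_6.
  x=6: (0.007/0.007) × 534 = 534.0000
  x=7: (0.004/0.007) × 804 = 459.4286
  x=8: (0.001/0.007) × 239 = 34.1429
Sum = 534.0000 + 459.4286 + 34.1429 = 1027.5714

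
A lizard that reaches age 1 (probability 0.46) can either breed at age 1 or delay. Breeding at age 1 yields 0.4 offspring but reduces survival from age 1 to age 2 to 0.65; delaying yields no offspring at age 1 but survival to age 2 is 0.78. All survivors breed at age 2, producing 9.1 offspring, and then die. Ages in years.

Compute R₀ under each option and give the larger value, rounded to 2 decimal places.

3.27

breed at age 1: R₀ = 0.46 × (0.4 + 0.65 × 9.1) = 0.46 × 6.3150 = 2.9049
delay to age 2: R₀ = 0.46 × (0.78 × 9.1) = 0.46 × 7.0980 = 3.2651
Higher: delay to age 2 (3.2651).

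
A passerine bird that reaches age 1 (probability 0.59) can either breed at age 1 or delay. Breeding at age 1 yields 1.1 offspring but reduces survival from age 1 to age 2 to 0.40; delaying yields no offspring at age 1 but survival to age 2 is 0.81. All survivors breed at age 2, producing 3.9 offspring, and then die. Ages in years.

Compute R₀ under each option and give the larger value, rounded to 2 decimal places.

1.86

breed at age 1: R₀ = 0.59 × (1.1 + 0.40 × 3.9) = 0.59 × 2.6600 = 1.5694
delay to age 2: R₀ = 0.59 × (0.81 × 3.9) = 0.59 × 3.1590 = 1.8638
Higher: delay to age 2 (1.8638).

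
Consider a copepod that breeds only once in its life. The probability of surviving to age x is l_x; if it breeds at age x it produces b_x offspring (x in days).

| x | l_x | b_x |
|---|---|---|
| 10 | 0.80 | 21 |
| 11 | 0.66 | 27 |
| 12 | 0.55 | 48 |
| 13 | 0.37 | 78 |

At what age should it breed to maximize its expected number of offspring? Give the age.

13

Expected offspring if breeding at age x = l_x × b_x:
  age 10: 0.80 × 21 = 16.800
  age 11: 0.66 × 27 = 17.820
  age 12: 0.55 × 48 = 26.400
  age 13: 0.37 × 78 = 28.860
Maximum at age 13 (28.860).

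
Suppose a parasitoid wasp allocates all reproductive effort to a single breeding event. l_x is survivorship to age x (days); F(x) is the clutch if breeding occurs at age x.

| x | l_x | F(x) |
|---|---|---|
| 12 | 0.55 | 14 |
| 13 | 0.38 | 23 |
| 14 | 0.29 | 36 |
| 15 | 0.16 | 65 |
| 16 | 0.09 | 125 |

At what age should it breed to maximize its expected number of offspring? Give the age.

Expected offspring if breeding at age x = l_x × F(x):
  age 12: 0.55 × 14 = 7.700
  age 13: 0.38 × 23 = 8.740
  age 14: 0.29 × 36 = 10.440
  age 15: 0.16 × 65 = 10.400
  age 16: 0.09 × 125 = 11.250
Maximum at age 16 (11.250).

16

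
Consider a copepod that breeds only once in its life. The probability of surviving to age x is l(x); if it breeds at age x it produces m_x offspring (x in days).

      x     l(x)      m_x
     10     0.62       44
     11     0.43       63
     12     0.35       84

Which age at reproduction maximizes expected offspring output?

Expected offspring if breeding at age x = l(x) × m_x:
  age 10: 0.62 × 44 = 27.280
  age 11: 0.43 × 63 = 27.090
  age 12: 0.35 × 84 = 29.400
Maximum at age 12 (29.400).

12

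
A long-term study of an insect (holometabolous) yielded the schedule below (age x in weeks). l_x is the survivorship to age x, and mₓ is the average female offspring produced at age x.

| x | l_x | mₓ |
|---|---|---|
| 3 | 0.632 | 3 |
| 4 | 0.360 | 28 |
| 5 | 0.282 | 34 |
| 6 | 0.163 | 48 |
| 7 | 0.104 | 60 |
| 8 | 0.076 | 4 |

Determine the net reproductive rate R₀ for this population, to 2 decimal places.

R₀ = Σ l_x mₓ:
  age 3: 0.632 × 3 = 1.8960
  age 4: 0.360 × 28 = 10.0800
  age 5: 0.282 × 34 = 9.5880
  age 6: 0.163 × 48 = 7.8240
  age 7: 0.104 × 60 = 6.2400
  age 8: 0.076 × 4 = 0.3040
R₀ = 1.8960 + 10.0800 + 9.5880 + 7.8240 + 6.2400 + 0.3040 = 35.9320

35.93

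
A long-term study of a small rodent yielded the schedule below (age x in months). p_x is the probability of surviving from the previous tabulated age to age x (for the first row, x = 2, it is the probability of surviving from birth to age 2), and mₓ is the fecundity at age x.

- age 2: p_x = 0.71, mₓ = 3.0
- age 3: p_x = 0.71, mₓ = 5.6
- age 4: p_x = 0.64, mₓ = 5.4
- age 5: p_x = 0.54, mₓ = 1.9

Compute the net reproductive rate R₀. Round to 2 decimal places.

Survivorship from birth: l_x = p_2·p_3·…·p_x.
  l_2 = 0.71000
  l_3 = 0.50410
  l_4 = 0.32262
  l_5 = 0.17422
R₀ = Σ l_x mₓ:
  age 2: 0.71000 × 3.0 = 2.1300
  age 3: 0.50410 × 5.6 = 2.8230
  age 4: 0.32262 × 5.4 = 1.7421
  age 5: 0.17422 × 1.9 = 0.3310
R₀ = 2.1300 + 2.8230 + 1.7421 + 0.3310 = 7.0261

7.03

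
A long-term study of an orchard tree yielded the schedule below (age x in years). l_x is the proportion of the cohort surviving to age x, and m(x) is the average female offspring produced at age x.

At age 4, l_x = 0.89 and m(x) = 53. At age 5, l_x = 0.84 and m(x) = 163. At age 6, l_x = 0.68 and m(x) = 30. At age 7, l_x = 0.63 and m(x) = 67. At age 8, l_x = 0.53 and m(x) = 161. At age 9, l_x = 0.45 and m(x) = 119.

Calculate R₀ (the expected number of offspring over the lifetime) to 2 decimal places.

385.58

R₀ = Σ l_x m(x):
  age 4: 0.89 × 53 = 47.1700
  age 5: 0.84 × 163 = 136.9200
  age 6: 0.68 × 30 = 20.4000
  age 7: 0.63 × 67 = 42.2100
  age 8: 0.53 × 161 = 85.3300
  age 9: 0.45 × 119 = 53.5500
R₀ = 47.1700 + 136.9200 + 20.4000 + 42.2100 + 85.3300 + 53.5500 = 385.5800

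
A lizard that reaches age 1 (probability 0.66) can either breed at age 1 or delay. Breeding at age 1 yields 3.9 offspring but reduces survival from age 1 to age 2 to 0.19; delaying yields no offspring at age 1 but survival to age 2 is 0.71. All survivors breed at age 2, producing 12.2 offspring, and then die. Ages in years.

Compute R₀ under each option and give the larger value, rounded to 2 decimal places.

5.72

breed at age 1: R₀ = 0.66 × (3.9 + 0.19 × 12.2) = 0.66 × 6.2180 = 4.1039
delay to age 2: R₀ = 0.66 × (0.71 × 12.2) = 0.66 × 8.6620 = 5.7169
Higher: delay to age 2 (5.7169).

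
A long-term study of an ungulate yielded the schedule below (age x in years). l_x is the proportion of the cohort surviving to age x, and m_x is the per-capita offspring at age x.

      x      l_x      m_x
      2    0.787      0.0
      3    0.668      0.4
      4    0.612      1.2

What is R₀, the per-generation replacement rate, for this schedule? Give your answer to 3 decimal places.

1.002

R₀ = Σ l_x m_x:
  age 2: 0.787 × 0.0 = 0.0000
  age 3: 0.668 × 0.4 = 0.2672
  age 4: 0.612 × 1.2 = 0.7344
R₀ = 0.0000 + 0.2672 + 0.7344 = 1.0016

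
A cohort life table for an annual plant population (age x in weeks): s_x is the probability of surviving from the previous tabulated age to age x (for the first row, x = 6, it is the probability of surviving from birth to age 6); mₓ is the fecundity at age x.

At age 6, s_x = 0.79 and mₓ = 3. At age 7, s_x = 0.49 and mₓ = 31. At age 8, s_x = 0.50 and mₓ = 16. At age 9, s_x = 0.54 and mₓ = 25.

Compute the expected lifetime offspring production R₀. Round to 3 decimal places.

20.080

Survivorship from birth: l_x = s_6·s_7·…·s_x.
  l_6 = 0.79000
  l_7 = 0.38710
  l_8 = 0.19355
  l_9 = 0.10452
R₀ = Σ l_x mₓ:
  age 6: 0.79000 × 3 = 2.3700
  age 7: 0.38710 × 31 = 12.0001
  age 8: 0.19355 × 16 = 3.0968
  age 9: 0.10452 × 25 = 2.6130
R₀ = 2.3700 + 12.0001 + 3.0968 + 2.6130 = 20.0799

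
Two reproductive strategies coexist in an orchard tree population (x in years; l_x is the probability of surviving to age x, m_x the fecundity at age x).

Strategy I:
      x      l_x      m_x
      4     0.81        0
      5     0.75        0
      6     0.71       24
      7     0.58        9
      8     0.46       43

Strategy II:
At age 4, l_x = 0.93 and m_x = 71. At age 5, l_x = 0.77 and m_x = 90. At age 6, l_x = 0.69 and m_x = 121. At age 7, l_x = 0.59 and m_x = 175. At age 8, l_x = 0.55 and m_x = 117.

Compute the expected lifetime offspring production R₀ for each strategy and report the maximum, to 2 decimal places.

386.42

Strategy I: R₀ = 0.81×0 + 0.75×0 + 0.71×24 + 0.58×9 + 0.46×43 = 42.0400
Strategy II: R₀ = 0.93×71 + 0.77×90 + 0.69×121 + 0.59×175 + 0.55×117 = 386.4200
Highest R₀: strategy II with 386.4200.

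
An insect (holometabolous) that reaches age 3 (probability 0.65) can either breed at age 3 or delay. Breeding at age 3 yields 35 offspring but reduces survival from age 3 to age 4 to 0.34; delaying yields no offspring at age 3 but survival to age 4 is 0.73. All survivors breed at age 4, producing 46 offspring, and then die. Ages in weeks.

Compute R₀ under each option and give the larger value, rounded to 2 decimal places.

32.92

breed at age 3: R₀ = 0.65 × (35 + 0.34 × 46) = 0.65 × 50.6400 = 32.9160
delay to age 4: R₀ = 0.65 × (0.73 × 46) = 0.65 × 33.5800 = 21.8270
Higher: breed at age 3 (32.9160).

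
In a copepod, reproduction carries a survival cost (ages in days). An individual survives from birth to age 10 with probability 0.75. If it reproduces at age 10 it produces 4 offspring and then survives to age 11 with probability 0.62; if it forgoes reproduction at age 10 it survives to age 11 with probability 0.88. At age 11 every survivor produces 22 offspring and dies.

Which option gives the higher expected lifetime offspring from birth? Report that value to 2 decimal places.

14.52

breed at age 10: R₀ = 0.75 × (4 + 0.62 × 22) = 0.75 × 17.6400 = 13.2300
delay to age 11: R₀ = 0.75 × (0.88 × 22) = 0.75 × 19.3600 = 14.5200
Higher: delay to age 11 (14.5200).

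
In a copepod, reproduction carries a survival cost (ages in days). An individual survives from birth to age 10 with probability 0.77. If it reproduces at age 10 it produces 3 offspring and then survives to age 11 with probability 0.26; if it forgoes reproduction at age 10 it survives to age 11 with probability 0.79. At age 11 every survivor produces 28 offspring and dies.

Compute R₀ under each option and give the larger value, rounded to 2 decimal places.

17.03

breed at age 10: R₀ = 0.77 × (3 + 0.26 × 28) = 0.77 × 10.2800 = 7.9156
delay to age 11: R₀ = 0.77 × (0.79 × 28) = 0.77 × 22.1200 = 17.0324
Higher: delay to age 11 (17.0324).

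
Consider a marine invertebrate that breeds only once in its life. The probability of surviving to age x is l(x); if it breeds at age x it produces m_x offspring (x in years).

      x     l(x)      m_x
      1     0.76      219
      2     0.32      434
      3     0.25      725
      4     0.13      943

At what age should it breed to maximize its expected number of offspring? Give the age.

3

Expected offspring if breeding at age x = l(x) × m_x:
  age 1: 0.76 × 219 = 166.440
  age 2: 0.32 × 434 = 138.880
  age 3: 0.25 × 725 = 181.250
  age 4: 0.13 × 943 = 122.590
Maximum at age 3 (181.250).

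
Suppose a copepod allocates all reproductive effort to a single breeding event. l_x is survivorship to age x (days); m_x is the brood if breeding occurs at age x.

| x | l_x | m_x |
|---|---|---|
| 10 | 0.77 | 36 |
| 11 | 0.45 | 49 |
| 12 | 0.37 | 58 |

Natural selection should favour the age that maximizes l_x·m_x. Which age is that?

10

Expected offspring if breeding at age x = l_x × m_x:
  age 10: 0.77 × 36 = 27.720
  age 11: 0.45 × 49 = 22.050
  age 12: 0.37 × 58 = 21.460
Maximum at age 10 (27.720).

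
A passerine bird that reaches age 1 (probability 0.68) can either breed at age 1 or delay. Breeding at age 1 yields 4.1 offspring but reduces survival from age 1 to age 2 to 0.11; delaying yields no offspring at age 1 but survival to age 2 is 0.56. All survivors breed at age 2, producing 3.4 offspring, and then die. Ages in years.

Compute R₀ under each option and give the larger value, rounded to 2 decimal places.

3.04

breed at age 1: R₀ = 0.68 × (4.1 + 0.11 × 3.4) = 0.68 × 4.4740 = 3.0423
delay to age 2: R₀ = 0.68 × (0.56 × 3.4) = 0.68 × 1.9040 = 1.2947
Higher: breed at age 1 (3.0423).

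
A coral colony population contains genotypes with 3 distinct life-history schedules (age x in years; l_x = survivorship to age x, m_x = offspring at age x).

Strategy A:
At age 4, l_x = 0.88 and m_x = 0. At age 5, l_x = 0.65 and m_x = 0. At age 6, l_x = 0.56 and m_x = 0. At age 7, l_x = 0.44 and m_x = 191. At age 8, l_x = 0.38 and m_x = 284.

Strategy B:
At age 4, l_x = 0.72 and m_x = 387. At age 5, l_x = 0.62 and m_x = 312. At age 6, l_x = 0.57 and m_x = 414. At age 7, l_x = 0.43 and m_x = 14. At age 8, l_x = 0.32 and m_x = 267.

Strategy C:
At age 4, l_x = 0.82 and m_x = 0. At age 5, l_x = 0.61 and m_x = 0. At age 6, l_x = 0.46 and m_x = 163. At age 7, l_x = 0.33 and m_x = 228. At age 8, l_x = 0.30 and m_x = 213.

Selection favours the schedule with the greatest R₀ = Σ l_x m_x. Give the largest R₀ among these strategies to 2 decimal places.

799.52

Strategy A: R₀ = 0.88×0 + 0.65×0 + 0.56×0 + 0.44×191 + 0.38×284 = 191.9600
Strategy B: R₀ = 0.72×387 + 0.62×312 + 0.57×414 + 0.43×14 + 0.32×267 = 799.5200
Strategy C: R₀ = 0.82×0 + 0.61×0 + 0.46×163 + 0.33×228 + 0.30×213 = 214.1200
Highest R₀: strategy B with 799.5200.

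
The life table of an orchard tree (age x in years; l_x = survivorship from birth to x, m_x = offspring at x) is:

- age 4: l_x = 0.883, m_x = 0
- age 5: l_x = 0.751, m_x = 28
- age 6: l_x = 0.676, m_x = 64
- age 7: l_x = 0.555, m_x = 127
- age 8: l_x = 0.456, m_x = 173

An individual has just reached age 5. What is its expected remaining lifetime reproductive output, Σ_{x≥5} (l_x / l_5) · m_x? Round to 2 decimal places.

284.51

l_5 = 0.751. Conditional survival from age 5 to x is l_x / l_5.
  x=5: (0.751/0.751) × 28 = 28.0000
  x=6: (0.676/0.751) × 64 = 57.6085
  x=7: (0.555/0.751) × 127 = 93.8549
  x=8: (0.456/0.751) × 173 = 105.0439
Sum = 28.0000 + 57.6085 + 93.8549 + 105.0439 = 284.5073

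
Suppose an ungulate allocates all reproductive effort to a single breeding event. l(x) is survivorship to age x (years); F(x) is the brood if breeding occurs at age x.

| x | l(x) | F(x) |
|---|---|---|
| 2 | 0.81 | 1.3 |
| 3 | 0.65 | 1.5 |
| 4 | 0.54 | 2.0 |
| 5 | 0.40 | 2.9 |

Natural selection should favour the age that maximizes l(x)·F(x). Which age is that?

Expected offspring if breeding at age x = l(x) × F(x):
  age 2: 0.81 × 1.3 = 1.053
  age 3: 0.65 × 1.5 = 0.975
  age 4: 0.54 × 2.0 = 1.080
  age 5: 0.40 × 2.9 = 1.160
Maximum at age 5 (1.160).

5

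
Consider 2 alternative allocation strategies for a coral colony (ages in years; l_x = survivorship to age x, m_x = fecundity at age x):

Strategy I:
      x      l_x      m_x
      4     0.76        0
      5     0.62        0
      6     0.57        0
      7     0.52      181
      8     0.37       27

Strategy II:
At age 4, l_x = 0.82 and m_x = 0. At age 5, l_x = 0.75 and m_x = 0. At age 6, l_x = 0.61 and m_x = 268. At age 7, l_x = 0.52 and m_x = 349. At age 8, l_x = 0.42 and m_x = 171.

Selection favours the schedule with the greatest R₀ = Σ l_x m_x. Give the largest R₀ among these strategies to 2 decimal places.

416.78

Strategy I: R₀ = 0.76×0 + 0.62×0 + 0.57×0 + 0.52×181 + 0.37×27 = 104.1100
Strategy II: R₀ = 0.82×0 + 0.75×0 + 0.61×268 + 0.52×349 + 0.42×171 = 416.7800
Highest R₀: strategy II with 416.7800.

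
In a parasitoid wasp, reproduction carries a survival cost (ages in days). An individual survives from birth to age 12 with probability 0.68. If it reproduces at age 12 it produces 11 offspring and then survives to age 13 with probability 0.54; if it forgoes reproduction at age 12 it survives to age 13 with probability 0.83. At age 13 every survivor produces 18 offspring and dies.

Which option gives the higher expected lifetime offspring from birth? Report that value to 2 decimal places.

14.09

breed at age 12: R₀ = 0.68 × (11 + 0.54 × 18) = 0.68 × 20.7200 = 14.0896
delay to age 13: R₀ = 0.68 × (0.83 × 18) = 0.68 × 14.9400 = 10.1592
Higher: breed at age 12 (14.0896).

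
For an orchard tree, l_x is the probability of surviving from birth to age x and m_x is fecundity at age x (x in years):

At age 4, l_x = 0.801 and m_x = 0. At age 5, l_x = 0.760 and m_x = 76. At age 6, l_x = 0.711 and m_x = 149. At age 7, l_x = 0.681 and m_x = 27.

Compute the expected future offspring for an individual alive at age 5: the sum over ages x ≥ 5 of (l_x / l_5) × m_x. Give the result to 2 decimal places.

l_5 = 0.760. Conditional survival from age 5 to x is l_x / l_5.
  x=5: (0.760/0.760) × 76 = 76.0000
  x=6: (0.711/0.760) × 149 = 139.3934
  x=7: (0.681/0.760) × 27 = 24.1934
Sum = 76.0000 + 139.3934 + 24.1934 = 239.5868

239.59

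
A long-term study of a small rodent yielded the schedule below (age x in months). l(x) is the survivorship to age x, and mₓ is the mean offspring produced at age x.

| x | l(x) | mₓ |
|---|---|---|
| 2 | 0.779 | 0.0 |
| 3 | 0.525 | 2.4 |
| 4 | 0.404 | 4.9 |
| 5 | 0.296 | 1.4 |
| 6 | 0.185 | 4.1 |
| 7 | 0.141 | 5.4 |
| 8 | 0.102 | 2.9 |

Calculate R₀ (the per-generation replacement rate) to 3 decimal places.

5.470

R₀ = Σ l(x) mₓ:
  age 2: 0.779 × 0.0 = 0.0000
  age 3: 0.525 × 2.4 = 1.2600
  age 4: 0.404 × 4.9 = 1.9796
  age 5: 0.296 × 1.4 = 0.4144
  age 6: 0.185 × 4.1 = 0.7585
  age 7: 0.141 × 5.4 = 0.7614
  age 8: 0.102 × 2.9 = 0.2958
R₀ = 0.0000 + 1.2600 + 1.9796 + 0.4144 + 0.7585 + 0.7614 + 0.2958 = 5.4697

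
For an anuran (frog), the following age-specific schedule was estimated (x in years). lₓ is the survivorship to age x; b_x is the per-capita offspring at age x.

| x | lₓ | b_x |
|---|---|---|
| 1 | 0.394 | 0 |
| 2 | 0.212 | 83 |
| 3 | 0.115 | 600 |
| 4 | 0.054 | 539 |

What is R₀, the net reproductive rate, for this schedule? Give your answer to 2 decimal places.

115.70

R₀ = Σ lₓ b_x:
  age 1: 0.394 × 0 = 0.0000
  age 2: 0.212 × 83 = 17.5960
  age 3: 0.115 × 600 = 69.0000
  age 4: 0.054 × 539 = 29.1060
R₀ = 0.0000 + 17.5960 + 69.0000 + 29.1060 = 115.7020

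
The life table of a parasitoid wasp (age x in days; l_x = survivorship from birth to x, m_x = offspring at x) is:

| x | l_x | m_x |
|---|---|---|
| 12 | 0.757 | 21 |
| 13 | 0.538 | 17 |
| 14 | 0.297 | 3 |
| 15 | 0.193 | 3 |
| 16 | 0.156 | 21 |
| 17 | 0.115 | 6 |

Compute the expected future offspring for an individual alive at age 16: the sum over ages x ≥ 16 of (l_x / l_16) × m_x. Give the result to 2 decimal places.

25.42

l_16 = 0.156. Conditional survival from age 16 to x is l_x / l_16.
  x=16: (0.156/0.156) × 21 = 21.0000
  x=17: (0.115/0.156) × 6 = 4.4231
Sum = 21.0000 + 4.4231 = 25.4231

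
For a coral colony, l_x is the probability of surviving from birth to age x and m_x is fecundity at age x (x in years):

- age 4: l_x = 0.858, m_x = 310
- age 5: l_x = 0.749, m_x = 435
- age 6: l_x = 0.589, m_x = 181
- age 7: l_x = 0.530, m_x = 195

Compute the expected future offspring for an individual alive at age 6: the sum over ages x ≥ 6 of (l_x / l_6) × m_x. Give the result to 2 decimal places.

356.47

l_6 = 0.589. Conditional survival from age 6 to x is l_x / l_6.
  x=6: (0.589/0.589) × 181 = 181.0000
  x=7: (0.530/0.589) × 195 = 175.4669
Sum = 181.0000 + 175.4669 = 356.4669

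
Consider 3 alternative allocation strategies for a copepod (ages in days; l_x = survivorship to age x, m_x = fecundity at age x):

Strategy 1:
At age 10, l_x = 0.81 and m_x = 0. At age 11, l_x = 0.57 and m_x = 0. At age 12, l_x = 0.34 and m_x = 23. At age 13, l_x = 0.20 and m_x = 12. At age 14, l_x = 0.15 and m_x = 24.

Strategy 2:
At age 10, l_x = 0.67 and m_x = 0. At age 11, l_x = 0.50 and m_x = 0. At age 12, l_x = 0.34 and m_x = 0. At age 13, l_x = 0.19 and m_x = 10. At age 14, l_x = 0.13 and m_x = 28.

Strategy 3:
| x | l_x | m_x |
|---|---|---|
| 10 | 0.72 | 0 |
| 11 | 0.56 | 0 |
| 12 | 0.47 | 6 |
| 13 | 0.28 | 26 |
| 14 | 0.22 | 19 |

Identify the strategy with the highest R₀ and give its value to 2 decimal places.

Strategy 1: R₀ = 0.81×0 + 0.57×0 + 0.34×23 + 0.20×12 + 0.15×24 = 13.8200
Strategy 2: R₀ = 0.67×0 + 0.50×0 + 0.34×0 + 0.19×10 + 0.13×28 = 5.5400
Strategy 3: R₀ = 0.72×0 + 0.56×0 + 0.47×6 + 0.28×26 + 0.22×19 = 14.2800
Highest R₀: strategy 3 with 14.2800.

14.28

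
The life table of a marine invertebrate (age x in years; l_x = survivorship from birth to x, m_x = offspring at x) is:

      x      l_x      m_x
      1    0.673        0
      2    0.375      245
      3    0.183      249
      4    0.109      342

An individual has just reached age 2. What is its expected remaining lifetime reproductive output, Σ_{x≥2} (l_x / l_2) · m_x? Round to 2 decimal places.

465.92

l_2 = 0.375. Conditional survival from age 2 to x is l_x / l_2.
  x=2: (0.375/0.375) × 245 = 245.0000
  x=3: (0.183/0.375) × 249 = 121.5120
  x=4: (0.109/0.375) × 342 = 99.4080
Sum = 245.0000 + 121.5120 + 99.4080 = 465.9200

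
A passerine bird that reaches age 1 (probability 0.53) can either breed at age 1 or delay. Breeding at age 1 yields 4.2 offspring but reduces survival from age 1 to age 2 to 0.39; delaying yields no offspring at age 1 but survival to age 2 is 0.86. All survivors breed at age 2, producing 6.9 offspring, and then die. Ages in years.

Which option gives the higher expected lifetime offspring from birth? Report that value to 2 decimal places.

3.65

breed at age 1: R₀ = 0.53 × (4.2 + 0.39 × 6.9) = 0.53 × 6.8910 = 3.6522
delay to age 2: R₀ = 0.53 × (0.86 × 6.9) = 0.53 × 5.9340 = 3.1450
Higher: breed at age 1 (3.6522).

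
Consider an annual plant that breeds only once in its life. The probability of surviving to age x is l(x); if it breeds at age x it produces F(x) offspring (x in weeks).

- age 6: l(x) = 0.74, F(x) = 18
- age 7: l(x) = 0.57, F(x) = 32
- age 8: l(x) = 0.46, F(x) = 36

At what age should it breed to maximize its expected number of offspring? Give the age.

7

Expected offspring if breeding at age x = l(x) × F(x):
  age 6: 0.74 × 18 = 13.320
  age 7: 0.57 × 32 = 18.240
  age 8: 0.46 × 36 = 16.560
Maximum at age 7 (18.240).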